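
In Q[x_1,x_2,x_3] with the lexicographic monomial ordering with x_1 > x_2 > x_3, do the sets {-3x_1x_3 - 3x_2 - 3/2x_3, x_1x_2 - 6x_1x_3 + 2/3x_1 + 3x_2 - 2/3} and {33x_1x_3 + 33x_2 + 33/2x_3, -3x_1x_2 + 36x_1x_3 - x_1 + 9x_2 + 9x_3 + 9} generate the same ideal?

No, the ideals differ.

Since reduced Gröbner bases are canonical representatives of ideals under a given ordering, it suffices to compute and compare them.
Buchberger on the first generating set:
f_1 = -3x_1x_3 - 3x_2 - 3/2x_3, LT = x_1x_3.
f_2 = x_1x_2 - 6x_1x_3 + 2/3x_1 + 3x_2 - 2/3, LT = x_1x_2.

S(f_1,f_2): lcm = x_1x_2x_3. S = 6x_1x_3^2 - 2/3x_1x_3 + x_2^2 - 5/2x_2x_3 + 2/3x_3.
  leading term x_1x_3^2: subtract (-2x_3)·f_1 from 6x_1x_3^2 - 2/3x_1x_3 + x_2^2 - 5/2x_2x_3 + 2/3x_3 → -2/3x_1x_3 + x_2^2 - 17/2x_2x_3 - 3x_3^2 + 2/3x_3
  leading term x_1x_3: subtract (2/9)·f_1 from -2/3x_1x_3 + x_2^2 - 17/2x_2x_3 - 3x_3^2 + 2/3x_3 → x_2^2 - 17/2x_2x_3 + 2/3x_2 - 3x_3^2 + x_3
  leading term x_2^2: no divisor's leading term divides it; move x_2^2 to the remainder.
  leading term x_2x_3: no divisor's leading term divides it; move -17/2x_2x_3 to the remainder.
  leading term x_2: no divisor's leading term divides it; move 2/3x_2 to the remainder.
  leading term x_3^2: no divisor's leading term divides it; move -3x_3^2 to the remainder.
  leading term x_3: no divisor's leading term divides it; move x_3 to the remainder.
  remainder x_2^2 - 17/2x_2x_3 + 2/3x_2 - 3x_3^2 + x_3 ≠ 0; add g_3 = x_2^2 - 17/2x_2x_3 + 2/3x_2 - 3x_3^2 + x_3 to the basis.

The other S-polynomials (S(f_1,g_3), S(f_2,g_3)) all reduce to 0 modulo the current basis, so we have a Gröbner basis.
Inter-reduce: drop elements whose leading term is divisible by another's, tail-reduce, and make monic.
Reduced Gröbner basis: {x_1x_2 + 2/3x_1 + 9x_2 + 3x_3 - 2/3, x_1x_3 + x_2 + 1/2x_3, x_2^2 - 17/2x_2x_3 + 2/3x_2 - 3x_3^2 + x_3}.

Buchberger on the second generating set:
h_1 = 33x_1x_3 + 33x_2 + 33/2x_3, LT = x_1x_3.
h_2 = -3x_1x_2 + 36x_1x_3 - x_1 + 9x_2 + 9x_3 + 9, LT = x_1x_2.

S(h_1,h_2): lcm = x_1x_2x_3. S = 12x_1x_3^2 - 1/3x_1x_3 + x_2^2 + 7/2x_2x_3 + 3x_3^2 + 3x_3.
  leading term x_1x_3^2: subtract (4/11x_3)·h_1 from 12x_1x_3^2 - 1/3x_1x_3 + x_2^2 + 7/2x_2x_3 + 3x_3^2 + 3x_3 → -1/3x_1x_3 + x_2^2 - 17/2x_2x_3 - 3x_3^2 + 3x_3
  leading term x_1x_3: subtract (-1/99)·h_1 from -1/3x_1x_3 + x_2^2 - 17/2x_2x_3 - 3x_3^2 + 3x_3 → x_2^2 - 17/2x_2x_3 + 1/3x_2 - 3x_3^2 + 19/6x_3
  leading term x_2^2: no divisor's leading term divides it; move x_2^2 to the remainder.
  leading term x_2x_3: no divisor's leading term divides it; move -17/2x_2x_3 to the remainder.
  leading term x_2: no divisor's leading term divides it; move 1/3x_2 to the remainder.
  leading term x_3^2: no divisor's leading term divides it; move -3x_3^2 to the remainder.
  leading term x_3: no divisor's leading term divides it; move 19/6x_3 to the remainder.
  remainder x_2^2 - 17/2x_2x_3 + 1/3x_2 - 3x_3^2 + 19/6x_3 ≠ 0; add k_3 = x_2^2 - 17/2x_2x_3 + 1/3x_2 - 3x_3^2 + 19/6x_3 to the basis.

The other S-polynomials (S(h_1,k_3), S(h_2,k_3)) all reduce to 0 modulo the current basis, so we have a Gröbner basis.
Inter-reduce: drop elements whose leading term is divisible by another's, tail-reduce, and make monic.
Reduced Gröbner basis: {x_1x_2 + 1/3x_1 + 9x_2 + 3x_3 - 3, x_1x_3 + x_2 + 1/2x_3, x_2^2 - 17/2x_2x_3 + 1/3x_2 - 3x_3^2 + 19/6x_3}.

These differ, so the ideals are not equal.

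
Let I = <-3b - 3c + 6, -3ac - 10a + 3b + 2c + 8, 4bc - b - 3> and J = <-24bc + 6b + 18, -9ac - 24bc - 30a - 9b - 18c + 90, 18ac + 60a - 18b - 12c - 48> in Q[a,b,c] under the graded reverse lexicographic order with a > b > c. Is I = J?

Yes, the ideals are equal.

Since reduced Gröbner bases are canonical representatives of ideals under a given ordering, it suffices to compute and compare them.
Buchberger on the first generating set:
f_1 = -3b - 3c + 6, LT = b.
f_2 = -3ac - 10a + 3b + 2c + 8, LT = ac.
f_3 = 4bc - b - 3, LT = bc.

S(f_1,f_3): lcm = bc. S = c^2 + 1/4b - 2c + 3/4.
  leading term c^2: no divisor's leading term divides it; move c^2 to the remainder.
  leading term b: subtract (-1/12)·f_1 from 1/4b - 2c + 3/4 → -9/4c + 5/4
  leading term c: no divisor's leading term divides it; move -9/4c to the remainder.
  leading term 1: no divisor's leading term divides it; move 5/4 to the remainder.
  remainder c^2 - 9/4c + 5/4 ≠ 0; add g_4 = c^2 - 9/4c + 5/4 to the basis.

S(f_2,f_3): lcm = abc. S = 43/12ab - b^2 - 2/3bc + 3/4a - 8/3b.
  leading term ab: subtract (-43/36a)·f_1 from 43/12ab - b^2 - 2/3bc + 3/4a - 8/3b → -b^2 - 43/12ac - 2/3bc + 95/12a - 8/3b
  leading term b^2: subtract (1/3b)·f_1 from -b^2 - 43/12ac - 2/3bc + 95/12a - 8/3b → -43/12ac + 1/3bc + 95/12a - 14/3b
  leading term ac: subtract (43/36)·f_2 from -43/12ac + 1/3bc + 95/12a - 14/3b → 1/3bc + 715/36a - 33/4b - 43/18c - 86/9
  leading term bc: subtract (-1/9c)·f_1 from 1/3bc + 715/36a - 33/4b - 43/18c - 86/9 → -1/3c^2 + 715/36a - 33/4b - 31/18c - 86/9
  leading term c^2: subtract (-1/3)·g_4 from -1/3c^2 + 715/36a - 33/4b - 31/18c - 86/9 → 715/36a - 33/4b - 89/36c - 329/36
  leading term a: no divisor's leading term divides it; move 715/36a to the remainder.
  leading term b: subtract (11/4)·f_1 from -33/4b - 89/36c - 329/36 → 52/9c - 923/36
  leading term c: no divisor's leading term divides it; move 52/9c to the remainder.
  leading term 1: no divisor's leading term divides it; move -923/36 to the remainder.
  remainder 715/36a + 52/9c - 923/36 ≠ 0; add g_5 = 715/36a + 52/9c - 923/36 to the basis.

The other S-polynomials (S(f_1,f_2), S(f_1,g_4), S(f_2,g_4), S(f_3,g_4), S(f_1,g_5), S(f_2,g_5), S(f_3,g_5), S(g_4,g_5)) all reduce to 0 modulo the current basis, so we have a Gröbner basis.
Inter-reduce: drop elements whose leading term is divisible by another's, tail-reduce, and make monic.
Reduced Gröbner basis: {c^2 - 9/4c + 5/4, a + 16/55c - 71/55, b + c - 2}.

Buchberger on the second generating set:
h_1 = -24bc + 6b + 18, LT = bc.
h_2 = -9ac - 24bc - 30a - 9b - 18c + 90, LT = ac.
h_3 = 18ac + 60a - 18b - 12c - 48, LT = ac.

S(h_1,h_2): lcm = abc. S = -8/3b^2c - 43/12ab - b^2 - 2bc - 3/4a + 10b.
  leading term b^2c: subtract (1/9b)·h_1 from -8/3b^2c - 43/12ab - b^2 - 2bc - 3/4a + 10b → -43/12ab - 5/3b^2 - 2bc - 3/4a + 8b
  leading term ab: no divisor's leading term divides it; move -43/12ab to the remainder.
  leading term b^2: no divisor's leading term divides it; move -5/3b^2 to the remainder.
  leading term bc: subtract (1/12)·h_1 from -2bc - 3/4a + 8b → -3/4a + 15/2b - 3/2
  leading term a: no divisor's leading term divides it; move -3/4a to the remainder.
  leading term b: no divisor's leading term divides it; move 15/2b to the remainder.
  leading term 1: no divisor's leading term divides it; move -3/2 to the remainder.
  remainder -43/12ab - 5/3b^2 - 3/4a + 15/2b - 3/2 ≠ 0; add k_4 = -43/12ab - 5/3b^2 - 3/4a + 15/2b - 3/2 to the basis.

S(h_1,h_3): lcm = abc. S = -43/12ab + b^2 + 2/3bc - 3/4a + 8/3b.
  leading term ab: subtract (1)·k_4 from -43/12ab + b^2 + 2/3bc - 3/4a + 8/3b → 8/3b^2 + 2/3bc - 29/6b + 3/2
  leading term b^2: no divisor's leading term divides it; move 8/3b^2 to the remainder.
  leading term bc: subtract (-1/36)·h_1 from 2/3bc - 29/6b + 3/2 → -14/3b + 2
  leading term b: no divisor's leading term divides it; move -14/3b to the remainder.
  leading term 1: no divisor's leading term divides it; move 2 to the remainder.
  remainder 8/3b^2 - 14/3b + 2 ≠ 0; add k_5 = 8/3b^2 - 14/3b + 2 to the basis.

S(h_2,h_3): lcm = ac. S = 8/3bc + 2b + 8/3c - 22/3.
  leading term bc: subtract (-1/9)·h_1 from 8/3bc + 2b + 8/3c - 22/3 → 8/3b + 8/3c - 16/3
  leading term b: no divisor's leading term divides it; move 8/3b to the remainder.
  leading term c: no divisor's leading term divides it; move 8/3c to the remainder.
  leading term 1: no divisor's leading term divides it; move -16/3 to the remainder.
  remainder 8/3b + 8/3c - 16/3 ≠ 0; add k_6 = 8/3b + 8/3c - 16/3 to the basis.

S(k_4,k_5): lcm = ab^2. S = 20/43b^3 + 337/172ab - 90/43b^2 - 3/4a + 18/43b.
  leading term b^3: subtract (15/86b)·k_5 from 20/43b^3 + 337/172ab - 90/43b^2 - 3/4a + 18/43b → 337/172ab - 55/43b^2 - 3/4a + 3/43b
  leading term ab: subtract (-1011/1849)·k_4 from 337/172ab - 55/43b^2 - 3/4a + 3/43b → -4050/1849b^2 - 2145/1849a + 15423/3698b - 3033/3698
  leading term b^2: subtract (-6075/7396)·k_5 from -4050/1849b^2 - 2145/1849a + 15423/3698b - 3033/3698 → -2145/1849a + 624/1849b + 1521/1849
  leading term a: no divisor's leading term divides it; move -2145/1849a to the remainder.
  leading term b: subtract (234/1849)·k_6 from 624/1849b + 1521/1849 → -624/1849c + 2769/1849
  leading term c: no divisor's leading term divides it; move -624/1849c to the remainder.
  leading term 1: no divisor's leading term divides it; move 2769/1849 to the remainder.
  remainder -2145/1849a - 624/1849c + 2769/1849 ≠ 0; add k_7 = -2145/1849a - 624/1849c + 2769/1849 to the basis.

S(h_1,k_6): lcm = bc. S = -c^2 - 1/4b + 2c - 3/4.
  leading term c^2: no divisor's leading term divides it; move -c^2 to the remainder.
  leading term b: subtract (-3/32)·k_6 from -1/4b + 2c - 3/4 → 9/4c - 5/4
  leading term c: no divisor's leading term divides it; move 9/4c to the remainder.
  leading term 1: no divisor's leading term divides it; move -5/4 to the remainder.
  remainder -c^2 + 9/4c - 5/4 ≠ 0; add k_8 = -c^2 + 9/4c - 5/4 to the basis.

The other S-polynomials (S(h_1,k_4), S(h_2,k_4), S(h_3,k_4), S(h_1,k_5), S(h_2,k_5), S(h_3,k_5), S(h_2,k_6), S(h_3,k_6), S(k_4,k_6), S(k_5,k_6), S(h_1,k_7), S(h_2,k_7), S(h_3,k_7), S(k_4,k_7), S(k_5,k_7), S(k_6,k_7), S(h_1,k_8), S(h_2,k_8), S(h_3,k_8), S(k_4,k_8), S(k_5,k_8), S(k_6,k_8), S(k_7,k_8)) all reduce to 0 modulo the current basis, so we have a Gröbner basis.
Inter-reduce: drop elements whose leading term is divisible by another's, tail-reduce, and make monic.
Reduced Gröbner basis: {c^2 - 9/4c + 5/4, a + 16/55c - 71/55, b + c - 2}.

Same reduced basis, so the two generating sets span the same ideal.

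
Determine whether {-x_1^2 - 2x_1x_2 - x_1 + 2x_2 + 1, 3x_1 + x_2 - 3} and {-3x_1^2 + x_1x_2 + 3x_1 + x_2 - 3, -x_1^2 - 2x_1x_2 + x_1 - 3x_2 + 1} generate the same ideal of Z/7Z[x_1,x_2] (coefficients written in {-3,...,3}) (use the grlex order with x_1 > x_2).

No, the ideals differ.

Equality of ideals is decidable: compute both reduced Gröbner bases (unique for the ordering) and check whether they agree.
Buchberger on the first generating set:
f_1 = -x_1^2 - 2x_1x_2 - x_1 + 2x_2 + 1, LT = x_1^2.
f_2 = 3x_1 + x_2 - 3, LT = x_1.

S(f_1,f_2): lcm = x_1^2. S = -3x_1x_2 + 2x_1 - 2x_2 - 1.
  leading term x_1x_2: subtract (-x_2)·f_2 from -3x_1x_2 + 2x_1 - 2x_2 - 1 → x_2^2 + 2x_1 + 2x_2 - 1
  leading term x_2^2: no divisor's leading term divides it; move x_2^2 to the remainder.
  leading term x_1: subtract (3)·f_2 from 2x_1 + 2x_2 - 1 → -x_2 + 1
  leading term x_2: no divisor's leading term divides it; move -x_2 to the remainder.
  leading term 1: no divisor's leading term divides it; move 1 to the remainder.
  remainder x_2^2 - x_2 + 1 ≠ 0; add g_3 = x_2^2 - x_2 + 1 to the basis.

S(f_1,g_3): leading monomials are coprime, so the S-polynomial reduces to 0 (Buchberger's first criterion).
S(f_2,g_3): leading monomials are coprime, so the S-polynomial reduces to 0 (Buchberger's first criterion).
Every S-polynomial of the final basis reduces to 0, so we have a Gröbner basis.
Inter-reduce: drop elements whose leading term is divisible by another's, tail-reduce, and make monic.
Reduced Gröbner basis: {x_2^2 - x_2 + 1, x_1 - 2x_2 - 1}.

Buchberger on the second generating set:
h_1 = -3x_1^2 + x_1x_2 + 3x_1 + x_2 - 3, LT = x_1^2.
h_2 = -x_1^2 - 2x_1x_2 + x_1 - 3x_2 + 1, LT = x_1^2.

S(h_1,h_2): lcm = x_1^2. S = -x_2 + 2.
  leading term x_2: no divisor's leading term divides it; move -x_2 to the remainder.
  leading term 1: no divisor's leading term divides it; move 2 to the remainder.
  remainder -x_2 + 2 ≠ 0; add k_3 = -x_2 + 2 to the basis.

S(h_1,k_3): leading monomials are coprime, so the S-polynomial reduces to 0 (Buchberger's first criterion).
S(h_2,k_3): leading monomials are coprime, so the S-polynomial reduces to 0 (Buchberger's first criterion).
Every S-polynomial of the final basis reduces to 0, so we have a Gröbner basis.
Inter-reduce: drop elements whose leading term is divisible by another's, tail-reduce, and make monic.
Reduced Gröbner basis: {x_1^2 + 3x_1 - 2, x_2 - 2}.

The bases are distinct; the ideals are different.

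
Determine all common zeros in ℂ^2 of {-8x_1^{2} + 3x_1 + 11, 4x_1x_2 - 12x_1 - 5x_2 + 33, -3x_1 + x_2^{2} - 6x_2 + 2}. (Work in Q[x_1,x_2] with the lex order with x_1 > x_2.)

{(-1, 5)}

Compute a lex Gröbner basis by Buchberger's algorithm.
f_1 = -8x_1^{2} + 3x_1 + 11, LT = x_1^{2}.
f_2 = 4x_1x_2 - 12x_1 - 5x_2 + 33, LT = x_1x_2.
f_3 = -3x_1 + x_2^{2} - 6x_2 + 2, LT = x_1.

S(f_1,f_2): lcm = x_1^{2}x_2. S = 3x_1^{2} + \tfrac{7}{8}x_1x_2 - \tfrac{33}{4}x_1 - \tfrac{11}{8}x_2.
  leading term x_1^{2}: subtract (-\tfrac{3}{8})·f_1 from 3x_1^{2} + \tfrac{7}{8}x_1x_2 - \tfrac{33}{4}x_1 - \tfrac{11}{8}x_2 → \tfrac{7}{8}x_1x_2 - \tfrac{57}{8}x_1 - \tfrac{11}{8}x_2 + \tfrac{33}{8}
  leading term x_1x_2: subtract (\tfrac{7}{32})·f_2 from \tfrac{7}{8}x_1x_2 - \tfrac{57}{8}x_1 - \tfrac{11}{8}x_2 + \tfrac{33}{8} → -\tfrac{9}{2}x_1 - \tfrac{9}{32}x_2 - \tfrac{99}{32}
  leading term x_1: subtract (\tfrac{3}{2})·f_3 from -\tfrac{9}{2}x_1 - \tfrac{9}{32}x_2 - \tfrac{99}{32} → -\tfrac{3}{2}x_2^{2} + \tfrac{279}{32}x_2 - \tfrac{195}{32}
  leading term x_2^{2}: no divisor's leading term divides it; move -\tfrac{3}{2}x_2^{2} to the remainder.
  leading term x_2: no divisor's leading term divides it; move \tfrac{279}{32}x_2 to the remainder.
  leading term 1: no divisor's leading term divides it; move -\tfrac{195}{32} to the remainder.
  remainder -\tfrac{3}{2}x_2^{2} + \tfrac{279}{32}x_2 - \tfrac{195}{32} ≠ 0; add h_4 = -\tfrac{3}{2}x_2^{2} + \tfrac{279}{32}x_2 - \tfrac{195}{32} to the basis.

S(f_1,f_3): lcm = x_1^{2}. S = \tfrac{1}{3}x_1x_2^{2} - 2x_1x_2 + \tfrac{7}{24}x_1 - \tfrac{11}{8}.
  leading term x_1x_2^{2}: subtract (\tfrac{1}{12}x_2)·f_2 from \tfrac{1}{3}x_1x_2^{2} - 2x_1x_2 + \tfrac{7}{24}x_1 - \tfrac{11}{8} → -x_1x_2 + \tfrac{7}{24}x_1 + \tfrac{5}{12}x_2^{2} - \tfrac{11}{4}x_2 - \tfrac{11}{8}
  leading term x_1x_2: subtract (-\tfrac{1}{4})·f_2 from -x_1x_2 + \tfrac{7}{24}x_1 + \tfrac{5}{12}x_2^{2} - \tfrac{11}{4}x_2 - \tfrac{11}{8} → -\tfrac{65}{24}x_1 + \tfrac{5}{12}x_2^{2} - 4x_2 + \tfrac{55}{8}
  leading term x_1: subtract (\tfrac{65}{72})·f_3 from -\tfrac{65}{24}x_1 + \tfrac{5}{12}x_2^{2} - 4x_2 + \tfrac{55}{8} → -\tfrac{35}{72}x_2^{2} + \tfrac{17}{12}x_2 + \tfrac{365}{72}
  leading term x_2^{2}: subtract (\tfrac{35}{108})·h_4 from -\tfrac{35}{72}x_2^{2} + \tfrac{17}{12}x_2 + \tfrac{365}{72} → -\tfrac{541}{384}x_2 + \tfrac{2705}{384}
  leading term x_2: no divisor's leading term divides it; move -\tfrac{541}{384}x_2 to the remainder.
  leading term 1: no divisor's leading term divides it; move \tfrac{2705}{384} to the remainder.
  remainder -\tfrac{541}{384}x_2 + \tfrac{2705}{384} ≠ 0; add h_5 = -\tfrac{541}{384}x_2 + \tfrac{2705}{384} to the basis.

The other S-polynomials (S(f_2,f_3), S(f_1,h_4), S(f_2,h_4), S(f_3,h_4), S(f_1,h_5), S(f_2,h_5), S(f_3,h_5), S(h_4,h_5)) all reduce to 0 modulo the current basis, so we have a Gröbner basis.
Inter-reduce: drop elements whose leading term is divisible by another's, tail-reduce, and make monic.
Reduced Gröbner basis: {x_1 + 1, x_2 - 5}.

The lex basis is triangular: the last element involves only x_2. Solving x_2 - 5 = 0 gives x_2 ∈ {5}; substituting each value into the earlier elements determines the remaining variables.
  x_2 = 5: the earlier basis element becomes x_1 + 1 = 0, giving x_1 = -1 — point (-1, 5).
Substituting each solution back into the original system confirms all equations vanish.
This is the nonlinear analogue of row-reducing a linear system.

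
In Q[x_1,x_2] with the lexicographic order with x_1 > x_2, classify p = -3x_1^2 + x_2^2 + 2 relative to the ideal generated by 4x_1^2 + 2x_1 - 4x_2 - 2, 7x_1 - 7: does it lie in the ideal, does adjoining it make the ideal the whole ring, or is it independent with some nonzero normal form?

First compute the reduced Gröbner basis of I by Buchberger's algorithm.
f_1 = 4x_1^2 + 2x_1 - 4x_2 - 2, LT = x_1^2.
f_2 = 7x_1 - 7, LT = x_1.

S(f_1,f_2): lcm = x_1^2. S = 3/2x_1 - x_2 - 1/2.
  leading term x_1: subtract (3/14)·f_2 from 3/2x_1 - x_2 - 1/2 → -x_2 + 1
  leading term x_2: no divisor's leading term divides it; move -x_2 to the remainder.
  leading term 1: no divisor's leading term divides it; move 1 to the remainder.
  remainder -x_2 + 1 ≠ 0; add h_3 = -x_2 + 1 to the basis.

The other S-polynomials (S(f_1,h_3), S(f_2,h_3)) all reduce to 0 modulo the current basis, so we have a Gröbner basis.
Inter-reduce: drop elements whose leading term is divisible by another's, tail-reduce, and make monic.
Reduced Gröbner basis: {x_1 - 1, x_2 - 1}.
Label its elements g_1 = x_1 - 1, g_2 = x_2 - 1.

Reduce p = -3x_1^2 + x_2^2 + 2 modulo G:
  leading term x_1^2: subtract (-3x_1)·g_1 from -3x_1^2 + x_2^2 + 2 → -3x_1 + x_2^2 + 2
  leading term x_1: subtract (-3)·g_1 from -3x_1 + x_2^2 + 2 → x_2^2 - 1
  leading term x_2^2: subtract (x_2)·g_2 from x_2^2 - 1 → x_2 - 1
  leading term x_2: subtract (1)·g_2 from x_2 - 1 → 0
  normal form = 0.
Since the normal form is 0, p ∈ I.

Ideal membership is decidable via reduction modulo a Gröbner basis.

-3x_1^2 + x_2^2 + 2 lies in I (it reduces to 0).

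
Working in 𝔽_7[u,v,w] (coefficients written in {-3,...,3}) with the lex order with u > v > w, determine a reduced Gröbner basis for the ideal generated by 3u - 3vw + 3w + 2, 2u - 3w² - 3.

G = {u + 2w² + 2, vw + 2w² - w - 1}

f_1 = 3u - 3vw + 3w + 2, LT = u.
f_2 = 2u - 3w² - 3, LT = u.

S(f_1,f_2): lcm = u. S = -vw - 2w² + w + 1.
  leading term vw: no divisor's leading term divides it; move -vw to the remainder.
  leading term w²: no divisor's leading term divides it; move -2w² to the remainder.
  leading term w: no divisor's leading term divides it; move w to the remainder.
  leading term 1: no divisor's leading term divides it; move 1 to the remainder.
  remainder -vw - 2w² + w + 1 ≠ 0; add g_3 = -vw - 2w² + w + 1 to the basis.

S(f_1,g_3): leading monomials are coprime, so the S-polynomial reduces to 0 (Buchberger's first criterion).
S(f_2,g_3): leading monomials are coprime, so the S-polynomial reduces to 0 (Buchberger's first criterion).
Every S-polynomial of the final basis reduces to 0, so we have a Gröbner basis.
Inter-reduce: drop elements whose leading term is divisible by another's, tail-reduce, and make monic.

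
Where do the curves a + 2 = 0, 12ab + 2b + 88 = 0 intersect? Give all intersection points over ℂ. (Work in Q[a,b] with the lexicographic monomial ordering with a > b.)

Compute a lex Gröbner basis by Buchberger's algorithm.
f_1 = a + 2, LT = a.
f_2 = 12ab + 2b + 88, LT = ab.

S(f_1,f_2): lcm = ab. S = 11/6b - 22/3.
  leading term b: no divisor's leading term divides it; move 11/6b to the remainder.
  leading term 1: no divisor's leading term divides it; move -22/3 to the remainder.
  remainder 11/6b - 22/3 ≠ 0; add h_3 = 11/6b - 22/3 to the basis.

The other S-polynomials (S(f_1,h_3), S(f_2,h_3)) all reduce to 0 modulo the current basis, so we have a Gröbner basis.
Inter-reduce: drop elements whose leading term is divisible by another's, tail-reduce, and make monic.
Reduced Gröbner basis: {a + 2, b - 4}.

Since the basis is lex-ordered, b - 4 is univariate in b. Its roots are {4}. Back-substituting each root into the other basis elements fixes the other coordinates.
  b = 4: the earlier basis element becomes a + 2 = 0, giving a = -2 — point (-2, 4).
Each listed point satisfies every original equation (direct substitution).

{(-2, 4)}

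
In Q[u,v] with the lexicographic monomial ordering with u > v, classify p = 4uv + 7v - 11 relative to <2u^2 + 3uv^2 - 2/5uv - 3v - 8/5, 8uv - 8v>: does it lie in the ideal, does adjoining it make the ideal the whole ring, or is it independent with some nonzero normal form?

First compute the reduced Gröbner basis of I by Buchberger's algorithm.
f_1 = 2u^2 + 3uv^2 - 2/5uv - 3v - 8/5, LT = u^2.
f_2 = 8uv - 8v, LT = uv.

S(f_1,f_2): lcm = u^2v. S = 3/2uv^3 - 1/5uv^2 + uv - 3/2v^2 - 4/5v.
  leading term uv^3: subtract (3/16v^2)·f_2 from 3/2uv^3 - 1/5uv^2 + uv - 3/2v^2 - 4/5v → -1/5uv^2 + uv + 3/2v^3 - 3/2v^2 - 4/5v
  leading term uv^2: subtract (-1/40v)·f_2 from -1/5uv^2 + uv + 3/2v^3 - 3/2v^2 - 4/5v → uv + 3/2v^3 - 17/10v^2 - 4/5v
  leading term uv: subtract (1/8)·f_2 from uv + 3/2v^3 - 17/10v^2 - 4/5v → 3/2v^3 - 17/10v^2 + 1/5v
  leading term v^3: no divisor's leading term divides it; move 3/2v^3 to the remainder.
  leading term v^2: no divisor's leading term divides it; move -17/10v^2 to the remainder.
  leading term v: no divisor's leading term divides it; move 1/5v to the remainder.
  remainder 3/2v^3 - 17/10v^2 + 1/5v ≠ 0; add h_3 = 3/2v^3 - 17/10v^2 + 1/5v to the basis.

S(f_1,h_3): leading monomials are coprime, so the S-polynomial reduces to 0 (Buchberger's first criterion).
S(f_2,h_3): lcm = uv^3. S = 17/15uv^2 - 2/15uv - v^3.
  leading term uv^2: subtract (17/120v)·f_2 from 17/15uv^2 - 2/15uv - v^3 → -2/15uv - v^3 + 17/15v^2
  leading term uv: subtract (-1/60)·f_2 from -2/15uv - v^3 + 17/15v^2 → -v^3 + 17/15v^2 - 2/15v
  leading term v^3: subtract (-2/3)·h_3 from -v^3 + 17/15v^2 - 2/15v → 0
  remainder 0.

Every S-polynomial of the final basis reduces to 0, so we have a Gröbner basis.
Inter-reduce: drop elements whose leading term is divisible by another's, tail-reduce, and make monic.
Reduced Gröbner basis: {u^2 + 3/2v^2 - 17/10v - 4/5, uv - v, v^3 - 17/15v^2 + 2/15v}.
Label its elements g_1 = u^2 + 3/2v^2 - 17/10v - 4/5, g_2 = uv - v, g_3 = v^3 - 17/15v^2 + 2/15v.

Reduce p = 4uv + 7v - 11 modulo G:
  leading term uv: subtract (4)·g_2 from 4uv + 7v - 11 → 11v - 11
  leading term v: no divisor's leading term divides it; move 11v to the remainder.
  leading term 1: no divisor's leading term divides it; move -11 to the remainder.
  normal form = 11v - 11.
The normal form is nonzero, so p ∉ I. Since p minus its normal form lies in I, I + (p) = I + (r) where r = 11v - 11; decide whether this ideal is the whole ring.
Run Buchberger on G together with r (pairs among the g_i already reduce to 0 since G is a Gröbner basis):
g_1 = u^2 + 3/2v^2 - 17/10v - 4/5, LT = u^2.
g_2 = uv - v, LT = uv.
g_3 = v^3 - 17/15v^2 + 2/15v, LT = v^3.
r = 11v - 11, LT = v.

S(g_1,g_2): lcm = u^2v. S = uv + 3/2v^3 - 17/10v^2 - 4/5v.
  leading term uv: subtract (1)·g_2 from uv + 3/2v^3 - 17/10v^2 - 4/5v → 3/2v^3 - 17/10v^2 + 1/5v
  leading term v^3: subtract (3/2)·g_3 from 3/2v^3 - 17/10v^2 + 1/5v → 0
  remainder 0.

S(g_1,g_3): leading monomials are coprime, so the S-polynomial reduces to 0 (Buchberger's first criterion).
S(g_1,r): leading monomials are coprime, so the S-polynomial reduces to 0 (Buchberger's first criterion).
S(g_2,g_3): lcm = uv^3. S = 17/15uv^2 - 2/15uv - v^3.
  leading term uv^2: subtract (17/15v)·g_2 from 17/15uv^2 - 2/15uv - v^3 → -2/15uv - v^3 + 17/15v^2
  leading term uv: subtract (-2/15)·g_2 from -2/15uv - v^3 + 17/15v^2 → -v^3 + 17/15v^2 - 2/15v
  leading term v^3: subtract (-1)·g_3 from -v^3 + 17/15v^2 - 2/15v → 0
  remainder 0.

S(g_2,r): lcm = uv. S = u - v.
  leading term u: no divisor's leading term divides it; move u to the remainder.
  leading term v: subtract (-1/11)·r from -v → -1
  leading term 1: no divisor's leading term divides it; move -1 to the remainder.
  remainder u - 1 ≠ 0; add m_5 = u - 1 to the basis.

S(g_3,r): lcm = v^3. S = -2/15v^2 + 2/15v.
  leading term v^2: subtract (-2/165v)·r from -2/15v^2 + 2/15v → 0
  remainder 0.

S(g_1,m_5): lcm = u^2. S = u + 3/2v^2 - 17/10v - 4/5.
  leading term u: subtract (1)·m_5 from u + 3/2v^2 - 17/10v - 4/5 → 3/2v^2 - 17/10v + 1/5
  leading term v^2: subtract (3/22v)·r from 3/2v^2 - 17/10v + 1/5 → -1/5v + 1/5
  leading term v: subtract (-1/55)·r from -1/5v + 1/5 → 0
  remainder 0.

S(g_2,m_5): lcm = uv. S = 0.
  remainder 0.

S(g_3,m_5): leading monomials are coprime, so the S-polynomial reduces to 0 (Buchberger's first criterion).
S(r,m_5): leading monomials are coprime, so the S-polynomial reduces to 0 (Buchberger's first criterion).
Every S-polynomial of the final basis reduces to 0, so we have a Gröbner basis.
Inter-reduce: drop elements whose leading term is divisible by another's, tail-reduce, and make monic.
Reduced Gröbner basis: {u - 1, v - 1}.
The reduced Gröbner basis of I + (p) is {u - 1, v - 1} ≠ {1}, a proper ideal, so the enlarged system stays consistent: p is independent of I, with normal form 11v - 11.

Ideal membership is decidable via reduction modulo a Gröbner basis.

4uv + 7v - 11 is independent of I; its normal form modulo I is 11v - 11.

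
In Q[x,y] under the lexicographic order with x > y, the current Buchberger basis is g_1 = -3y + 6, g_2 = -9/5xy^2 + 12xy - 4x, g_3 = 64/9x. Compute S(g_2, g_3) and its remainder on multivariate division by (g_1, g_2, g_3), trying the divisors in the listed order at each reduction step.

S(g_2, g_3) = -20/3xy + 20/9x; remainder on division = 0.

lcm(LM(g_2), LM(g_3)) = xy^2.
S = (lcm/LT(g_2))·g_2 − (lcm/LT(g_3))·g_3 = -20/3xy + 20/9x.
Reduce S modulo (g_1, g_2, g_3) in that order:
  leading term xy: subtract (20/9x)·g_1 from -20/3xy + 20/9x → -100/9x
  leading term x: subtract (-25/16)·g_3 from -100/9x → 0
The remainder is 0, so this S-polynomial contributes no new basis element.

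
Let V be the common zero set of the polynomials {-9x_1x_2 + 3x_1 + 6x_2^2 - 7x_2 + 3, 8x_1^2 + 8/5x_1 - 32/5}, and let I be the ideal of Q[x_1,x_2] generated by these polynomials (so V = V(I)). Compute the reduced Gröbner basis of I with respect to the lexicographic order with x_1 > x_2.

G = {x_1 + 3x_2^3 - 51/10x_2^2 - 61/30x_2 + 1, x_2^4 - 61/30x_2^3 + 1/9x_2^2 + 3/10x_2}

f_1 = -9x_1x_2 + 3x_1 + 6x_2^2 - 7x_2 + 3, LT = x_1x_2.
f_2 = 8x_1^2 + 8/5x_1 - 32/5, LT = x_1^2.

S(f_1,f_2): lcm = x_1^2x_2. S = -1/3x_1^2 - 2/3x_1x_2^2 + 26/45x_1x_2 - 1/3x_1 + 4/5x_2.
  reduce S modulo (f_1, f_2):
  remainder -4/27x_1 - 4/9x_2^3 + 34/45x_2^2 + 122/405x_2 - 4/27 ≠ 0; add g_3 = -4/27x_1 - 4/9x_2^3 + 34/45x_2^2 + 122/405x_2 - 4/27 to the basis.

S(f_1,g_3): lcm = x_1x_2. S = -1/3x_1 - 3x_2^4 + 51/10x_2^3 + 41/30x_2^2 - 2/9x_2 - 1/3.
  reduce S modulo (f_1, f_2, g_3):
  remainder -3x_2^4 + 61/10x_2^3 - 1/3x_2^2 - 9/10x_2 ≠ 0; add g_4 = -3x_2^4 + 61/10x_2^3 - 1/3x_2^2 - 9/10x_2 to the basis.

The other S-polynomials (S(f_2,g_3), S(f_1,g_4), S(f_2,g_4), S(g_3,g_4)) all reduce to 0 modulo the current basis, so we have a Gröbner basis.
Inter-reduce: drop elements whose leading term is divisible by another's, tail-reduce, and make monic.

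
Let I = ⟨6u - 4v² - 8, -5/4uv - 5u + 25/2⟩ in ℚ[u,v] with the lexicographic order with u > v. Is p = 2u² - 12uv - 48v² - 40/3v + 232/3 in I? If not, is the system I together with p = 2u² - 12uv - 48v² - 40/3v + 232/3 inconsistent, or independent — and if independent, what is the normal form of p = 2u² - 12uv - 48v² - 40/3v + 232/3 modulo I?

2u² - 12uv - 48v² - 40/3v + 232/3 lies in I (it reduces to 0).

First compute the reduced Gröbner basis of I by Buchberger's algorithm.
f_1 = 6u - 4v² - 8, LT = u.
f_2 = -5/4uv - 5u + 25/2, LT = uv.

S(f_1,f_2): lcm = uv. S = -4u - ⅔v³ - 4/3v + 10.
  leading term u: subtract (-⅔)·f_1 from -4u - ⅔v³ - 4/3v + 10 → -⅔v³ - 8/3v² - 4/3v + 14/3
  leading term v³: no divisor's leading term divides it; move -⅔v³ to the remainder.
  leading term v²: no divisor's leading term divides it; move -8/3v² to the remainder.
  leading term v: no divisor's leading term divides it; move -4/3v to the remainder.
  leading term 1: no divisor's leading term divides it; move 14/3 to the remainder.
  remainder -⅔v³ - 8/3v² - 4/3v + 14/3 ≠ 0; add h_3 = -⅔v³ - 8/3v² - 4/3v + 14/3 to the basis.

S(f_1,h_3): leading monomials are coprime, so the S-polynomial reduces to 0 (Buchberger's first criterion).
S(f_2,h_3): lcm = uv³. S = -2uv + 7u - 10v².
  leading term uv: subtract (-⅓v)·f_1 from -2uv + 7u - 10v² → 7u - 4/3v³ - 10v² - 8/3v
  leading term u: subtract (7/6)·f_1 from 7u - 4/3v³ - 10v² - 8/3v → -4/3v³ - 16/3v² - 8/3v + 28/3
  leading term v³: subtract (2)·h_3 from -4/3v³ - 16/3v² - 8/3v + 28/3 → 0
  remainder 0.

Every S-polynomial of the final basis reduces to 0, so we have a Gröbner basis.
Inter-reduce: drop elements whose leading term is divisible by another's, tail-reduce, and make monic.
Reduced Gröbner basis: {u - ⅔v² - 4/3, v³ + 4v² + 2v - 7}.
Label its elements g_1 = u - ⅔v² - 4/3, g_2 = v³ + 4v² + 2v - 7.

Reduce p = 2u² - 12uv - 48v² - 40/3v + 232/3 modulo G:
  leading term u²: subtract (2u)·g_1 from 2u² - 12uv - 48v² - 40/3v + 232/3 → 4/3uv² - 12uv + 8/3u - 48v² - 40/3v + 232/3
  leading term uv²: subtract (4/3v²)·g_1 from 4/3uv² - 12uv + 8/3u - 48v² - 40/3v + 232/3 → -12uv + 8/3u + 8/9v⁴ - 416/9v² - 40/3v + 232/3
  leading term uv: subtract (-12v)·g_1 from -12uv + 8/3u + 8/9v⁴ - 416/9v² - 40/3v + 232/3 → 8/3u + 8/9v⁴ - 8v³ - 416/9v² - 88/3v + 232/3
  leading term u: subtract (8/3)·g_1 from 8/3u + 8/9v⁴ - 8v³ - 416/9v² - 88/3v + 232/3 → 8/9v⁴ - 8v³ - 400/9v² - 88/3v + 728/9
  leading term v⁴: subtract (8/9v)·g_2 from 8/9v⁴ - 8v³ - 400/9v² - 88/3v + 728/9 → -104/9v³ - 416/9v² - 208/9v + 728/9
  leading term v³: subtract (-104/9)·g_2 from -104/9v³ - 416/9v² - 208/9v + 728/9 → 0
  normal form = 0.
Since the normal form is 0, p ∈ I.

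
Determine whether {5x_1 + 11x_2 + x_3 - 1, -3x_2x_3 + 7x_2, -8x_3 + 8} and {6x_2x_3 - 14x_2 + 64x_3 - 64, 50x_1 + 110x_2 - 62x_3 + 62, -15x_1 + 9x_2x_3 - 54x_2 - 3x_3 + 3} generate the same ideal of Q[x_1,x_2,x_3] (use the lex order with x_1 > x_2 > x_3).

Equality of ideals is decidable: compute both reduced Gröbner bases (unique for the ordering) and check whether they agree.
Buchberger on the first generating set:
f_1 = 5x_1 + 11x_2 + x_3 - 1, LT = x_1.
f_2 = -3x_2x_3 + 7x_2, LT = x_2x_3.
f_3 = -8x_3 + 8, LT = x_3.

S(f_1,f_2): leading monomials are coprime, so the S-polynomial reduces to 0 (Buchberger's first criterion).
S(f_1,f_3): leading monomials are coprime, so the S-polynomial reduces to 0 (Buchberger's first criterion).
S(f_2,f_3): lcm = x_2x_3. S = -4/3x_2.
  leading term x_2: no divisor's leading term divides it; move -4/3x_2 to the remainder.
  remainder -4/3x_2 ≠ 0; add g_4 = -4/3x_2 to the basis.

S(f_1,g_4): leading monomials are coprime, so the S-polynomial reduces to 0 (Buchberger's first criterion).
S(f_2,g_4): lcm = x_2x_3. S = -7/3x_2.
  leading term x_2: subtract (7/4)·g_4 from -7/3x_2 → 0
  remainder 0.

S(f_3,g_4): leading monomials are coprime, so the S-polynomial reduces to 0 (Buchberger's first criterion).
Every S-polynomial of the final basis reduces to 0, so we have a Gröbner basis.
Inter-reduce: drop elements whose leading term is divisible by another's, tail-reduce, and make monic.
Reduced Gröbner basis: {x_1, x_2, x_3 - 1}.

Buchberger on the second generating set:
h_1 = 6x_2x_3 - 14x_2 + 64x_3 - 64, LT = x_2x_3.
h_2 = 50x_1 + 110x_2 - 62x_3 + 62, LT = x_1.
h_3 = -15x_1 + 9x_2x_3 - 54x_2 - 3x_3 + 3, LT = x_1.

S(h_1,h_2): leading monomials are coprime, so the S-polynomial reduces to 0 (Buchberger's first criterion).
S(h_1,h_3): leading monomials are coprime, so the S-polynomial reduces to 0 (Buchberger's first criterion).
S(h_2,h_3): lcm = x_1. S = 3/5x_2x_3 - 7/5x_2 - 36/25x_3 + 36/25.
  leading term x_2x_3: subtract (1/10)·h_1 from 3/5x_2x_3 - 7/5x_2 - 36/25x_3 + 36/25 → -196/25x_3 + 196/25
  leading term x_3: no divisor's leading term divides it; move -196/25x_3 to the remainder.
  leading term 1: no divisor's leading term divides it; move 196/25 to the remainder.
  remainder -196/25x_3 + 196/25 ≠ 0; add k_4 = -196/25x_3 + 196/25 to the basis.

S(h_1,k_4): lcm = x_2x_3. S = -4/3x_2 + 32/3x_3 - 32/3.
  leading term x_2: no divisor's leading term divides it; move -4/3x_2 to the remainder.
  leading term x_3: subtract (-200/147)·k_4 from 32/3x_3 - 32/3 → 0
  remainder -4/3x_2 ≠ 0; add k_5 = -4/3x_2 to the basis.

S(h_2,k_4): leading monomials are coprime, so the S-polynomial reduces to 0 (Buchberger's first criterion).
S(h_3,k_4): leading monomials are coprime, so the S-polynomial reduces to 0 (Buchberger's first criterion).
S(h_1,k_5): lcm = x_2x_3. S = -7/3x_2 + 32/3x_3 - 32/3.
  leading term x_2: subtract (7/4)·k_5 from -7/3x_2 + 32/3x_3 - 32/3 → 32/3x_3 - 32/3
  leading term x_3: subtract (-200/147)·k_4 from 32/3x_3 - 32/3 → 0
  remainder 0.

S(h_2,k_5): leading monomials are coprime, so the S-polynomial reduces to 0 (Buchberger's first criterion).
S(h_3,k_5): leading monomials are coprime, so the S-polynomial reduces to 0 (Buchberger's first criterion).
S(k_4,k_5): leading monomials are coprime, so the S-polynomial reduces to 0 (Buchberger's first criterion).
Every S-polynomial of the final basis reduces to 0, so we have a Gröbner basis.
Inter-reduce: drop elements whose leading term is divisible by another's, tail-reduce, and make monic.
Reduced Gröbner basis: {x_1, x_2, x_3 - 1}.

The two bases agree; hence the ideals are identical.
The choice of monomial ordering does not affect the verdict — as long as both bases are computed under the same ordering, their equality decides ideal equality.

Yes, the ideals are equal.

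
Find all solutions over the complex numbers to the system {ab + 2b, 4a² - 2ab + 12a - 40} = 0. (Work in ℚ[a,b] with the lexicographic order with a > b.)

{(-5, 0), (2, 0), (-2, 12)}

Compute a lex Gröbner basis by Buchberger's algorithm.
f_1 = ab + 2b, LT = ab.
f_2 = 4a² - 2ab + 12a - 40, LT = a².

S(f_1,f_2): lcm = a²b. S = ½ab² - ab + 10b.
  reduce S modulo (f_1, f_2):
  remainder -b² + 12b ≠ 0; add h_3 = -b² + 12b to the basis.

The other S-polynomials (S(f_1,h_3), S(f_2,h_3)) all reduce to 0 modulo the current basis, so we have a Gröbner basis.
Inter-reduce: drop elements whose leading term is divisible by another's, tail-reduce, and make monic.
Reduced Gröbner basis: {a² + 3a + b - 10, ab + 2b, b² - 12b}.

The lex basis is triangular: the last element involves only b. Solving b² - 12b = 0 gives b ∈ {0, 12}; substituting each value into the earlier elements determines the remaining variables.
  b = 0: the earlier basis element becomes a² + 3a - 10 = 0, giving a = -5, 2 — points (-5, 0), (2, 0).
  b = 12: the earlier basis elements become a² + 3a + 2 = 0; 12a + 24 = 0, giving a = -2 — point (-2, 12).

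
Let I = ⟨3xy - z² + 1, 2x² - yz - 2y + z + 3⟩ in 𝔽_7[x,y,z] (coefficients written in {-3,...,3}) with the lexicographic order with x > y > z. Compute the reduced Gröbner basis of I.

f_1 = 3xy - z² + 1, LT = xy.
f_2 = 2x² - yz - 2y + z + 3, LT = x².

S(f_1,f_2): lcm = x²y. S = 2xz² - 2x - 3y²z + y² + 3yz + 2y.
  leading term xz²: no divisor's leading term divides it; move 2xz² to the remainder.
  leading term x: no divisor's leading term divides it; move -2x to the remainder.
  leading term y²z: no divisor's leading term divides it; move -3y²z to the remainder.
  leading term y²: no divisor's leading term divides it; move y² to the remainder.
  leading term yz: no divisor's leading term divides it; move 3yz to the remainder.
  leading term y: no divisor's leading term divides it; move 2y to the remainder.
  remainder 2xz² - 2x - 3y²z + y² + 3yz + 2y ≠ 0; add g_3 = 2xz² - 2x - 3y²z + y² + 3yz + 2y to the basis.

S(f_1,g_3): lcm = xyz². S = xy - 2y³z + 3y³ + 2y²z - y² + 2z⁴ - 2z².
  leading term xy: subtract (-2)·f_1 from xy - 2y³z + 3y³ + 2y²z - y² + 2z⁴ - 2z² → -2y³z + 3y³ + 2y²z - y² + 2z⁴ + 3z² + 2
  leading term y³z: no divisor's leading term divides it; move -2y³z to the remainder.
  leading term y³: no divisor's leading term divides it; move 3y³ to the remainder.
  leading term y²z: no divisor's leading term divides it; move 2y²z to the remainder.
  leading term y²: no divisor's leading term divides it; move -y² to the remainder.
  leading term z⁴: no divisor's leading term divides it; move 2z⁴ to the remainder.
  leading term z²: no divisor's leading term divides it; move 3z² to the remainder.
  leading term 1: no divisor's leading term divides it; move 2 to the remainder.
  remainder -2y³z + 3y³ + 2y²z - y² + 2z⁴ + 3z² + 2 ≠ 0; add g_4 = -2y³z + 3y³ + 2y²z - y² + 2z⁴ + 3z² + 2 to the basis.

S(f_2,g_3): lcm = x²z². S = x² - 2xy²z + 3xy² + 2xyz - xy + 3yz³ - yz² - 3z³ - 2z².
  leading term x²: subtract (-3)·f_2 from x² - 2xy²z + 3xy² + 2xyz - xy + 3yz³ - yz² - 3z³ - 2z² → -2xy²z + 3xy² + 2xyz - xy + 3yz³ - yz² - 3yz + y - 3z³ - 2z² + 3z + 2
  leading term xy²z: subtract (-3yz)·f_1 from -2xy²z + 3xy² + 2xyz - xy + 3yz³ - yz² - 3yz + y - 3z³ - 2z² + 3z + 2 → 3xy² + 2xyz - xy - yz² + y - 3z³ - 2z² + 3z + 2
  leading term xy²: subtract (y)·f_1 from 3xy² + 2xyz - xy - yz² + y - 3z³ - 2z² + 3z + 2 → 2xyz - xy - 3z³ - 2z² + 3z + 2
  leading term xyz: subtract (3z)·f_1 from 2xyz - xy - 3z³ - 2z² + 3z + 2 → -xy - 2z² + 2
  leading term xy: subtract (2)·f_1 from -xy - 2z² + 2 → 0
  remainder 0.

S(f_1,g_4): lcm = xy³z. S = -2xy³ + xy²z + 3xy² + xz⁴ - 2xz² + x + 2y²z³ - 2y²z.
  leading term xy³: subtract (-3y²)·f_1 from -2xy³ + xy²z + 3xy² + xz⁴ - 2xz² + x + 2y²z³ - 2y²z → xy²z + 3xy² + xz⁴ - 2xz² + x + 2y²z³ - 3y²z² - 2y²z + 3y²
  leading term xy²z: subtract (-2yz)·f_1 from xy²z + 3xy² + xz⁴ - 2xz² + x + 2y²z³ - 3y²z² - 2y²z + 3y² → 3xy² + xz⁴ - 2xz² + x + 2y²z³ - 3y²z² - 2y²z + 3y² - 2yz³ + 2yz
  leading term xy²: subtract (y)·f_1 from 3xy² + xz⁴ - 2xz² + x + 2y²z³ - 3y²z² - 2y²z + 3y² - 2yz³ + 2yz → xz⁴ - 2xz² + x + 2y²z³ - 3y²z² - 2y²z + 3y² - 2yz³ + yz² + 2yz - y
  leading term xz⁴: subtract (-3z²)·g_3 from xz⁴ - 2xz² + x + 2y²z³ - 3y²z² - 2y²z + 3y² - 2yz³ + yz² + 2yz - y → -xz² + x - 2y²z + 3y² + 2yz - y
  leading term xz²: subtract (3)·g_3 from -xz² + x - 2y²z + 3y² + 2yz - y → 0
  remainder 0.

S(f_2,g_4): leading monomials are coprime, so the S-polynomial reduces to 0 (Buchberger's first criterion).
S(g_3,g_4): lcm = xy³z². S = -2xy³z - xy³ + xy²z² + 3xy²z + xz⁵ - 2xz³ + xz + 2y⁵z - 3y⁵ - 2y⁴z + y⁴.
  leading term xy³z: subtract (-3y²z)·f_1 from -2xy³z - xy³ + xy²z² + 3xy²z + xz⁵ - 2xz³ + xz + 2y⁵z - 3y⁵ - 2y⁴z + y⁴ → -xy³ + xy²z² + 3xy²z + xz⁵ - 2xz³ + xz + 2y⁵z - 3y⁵ - 2y⁴z + y⁴ - 3y²z³ + 3y²z
  leading term xy³: subtract (2y²)·f_1 from -xy³ + xy²z² + 3xy²z + xz⁵ - 2xz³ + xz + 2y⁵z - 3y⁵ - 2y⁴z + y⁴ - 3y²z³ + 3y²z → xy²z² + 3xy²z + xz⁵ - 2xz³ + xz + 2y⁵z - 3y⁵ - 2y⁴z + y⁴ - 3y²z³ + 2y²z² + 3y²z - 2y²
  leading term xy²z²: subtract (-2yz²)·f_1 from xy²z² + 3xy²z + xz⁵ - 2xz³ + xz + 2y⁵z - 3y⁵ - 2y⁴z + y⁴ - 3y²z³ + 2y²z² + 3y²z - 2y² → 3xy²z + xz⁵ - 2xz³ + xz + 2y⁵z - 3y⁵ - 2y⁴z + y⁴ - 3y²z³ + 2y²z² + 3y²z - 2y² - 2yz⁴ + 2yz²
  leading term xy²z: subtract (yz)·f_1 from 3xy²z + xz⁵ - 2xz³ + xz + 2y⁵z - 3y⁵ - 2y⁴z + y⁴ - 3y²z³ + 2y²z² + 3y²z - 2y² - 2yz⁴ + 2yz² → xz⁵ - 2xz³ + xz + 2y⁵z - 3y⁵ - 2y⁴z + y⁴ - 3y²z³ + 2y²z² + 3y²z - 2y² - 2yz⁴ + yz³ + 2yz² - yz
  leading term xz⁵: subtract (-3z³)·g_3 from xz⁵ - 2xz³ + xz + 2y⁵z - 3y⁵ - 2y⁴z + y⁴ - 3y²z³ + 2y²z² + 3y²z - 2y² - 2yz⁴ + yz³ + 2yz² - yz → -xz³ + xz + 2y⁵z - 3y⁵ - 2y⁴z + y⁴ - 2y²z⁴ + 2y²z² + 3y²z - 2y² + 2yz² - yz
  leading term xz³: subtract (3z)·g_3 from -xz³ + xz + 2y⁵z - 3y⁵ - 2y⁴z + y⁴ - 2y²z⁴ + 2y²z² + 3y²z - 2y² + 2yz² - yz → 2y⁵z - 3y⁵ - 2y⁴z + y⁴ - 2y²z⁴ - 3y²z² - 2y²
  leading term y⁵z: subtract (-y²)·g_4 from 2y⁵z - 3y⁵ - 2y⁴z + y⁴ - 2y²z⁴ - 3y²z² - 2y² → 0
  remainder 0.

Every S-polynomial of the final basis reduces to 0, so we have a Gröbner basis.

G = {x² + 3yz - y - 3z - 2, xy + 2z² - 2, xz² - x + 2y²z - 3y² - 2yz + y, y³z + 2y³ - y²z - 3y² - z⁴ + 2z² - 1}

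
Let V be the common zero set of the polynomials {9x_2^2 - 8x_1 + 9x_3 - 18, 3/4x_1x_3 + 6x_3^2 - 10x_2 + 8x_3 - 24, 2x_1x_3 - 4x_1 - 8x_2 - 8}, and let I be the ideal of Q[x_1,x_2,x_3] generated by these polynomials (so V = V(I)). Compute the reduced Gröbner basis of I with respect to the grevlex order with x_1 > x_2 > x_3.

f_1 = 9x_2^2 - 8x_1 + 9x_3 - 18, LT = x_2^2.
f_2 = 3/4x_1x_3 + 6x_3^2 - 10x_2 + 8x_3 - 24, LT = x_1x_3.
f_3 = 2x_1x_3 - 4x_1 - 8x_2 - 8, LT = x_1x_3.

S(f_2,f_3): lcm = x_1x_3. S = 8x_3^2 + 2x_1 - 28/3x_2 + 32/3x_3 - 28.
  reduce S modulo (f_1, f_2, f_3):
  remainder 8x_3^2 + 2x_1 - 28/3x_2 + 32/3x_3 - 28 ≠ 0; add g_4 = 8x_3^2 + 2x_1 - 28/3x_2 + 32/3x_3 - 28 to the basis.

S(f_2,g_4): lcm = x_1x_3^2. S = 8x_3^3 - 1/4x_1^2 + 7/6x_1x_2 - 4/3x_1x_3 - 40/3x_2x_3 + 32/3x_3^2 + 7/2x_1 - 32x_3.
  reduce S modulo (f_1, f_2, f_3, g_4):
  remainder -1/4x_1^2 + 7/6x_1x_2 - 4x_2x_3 - 19/6x_1 - 40/3x_2 - 4x_3 - 40/3 ≠ 0; add g_5 = -1/4x_1^2 + 7/6x_1x_2 - 4x_2x_3 - 19/6x_1 - 40/3x_2 - 4x_3 - 40/3 to the basis.

The other S-polynomials (S(f_1,f_2), S(f_1,f_3), S(f_1,g_4), S(f_3,g_4), S(f_1,g_5), S(f_2,g_5), S(f_3,g_5), S(g_4,g_5)) all reduce to 0 modulo the current basis, so we have a Gröbner basis.
Inter-reduce: drop elements whose leading term is divisible by another's, tail-reduce, and make monic.

G = {x_1^2 - 14/3x_1x_2 + 16x_2x_3 + 38/3x_1 + 160/3x_2 + 16x_3 + 160/3, x_2^2 - 8/9x_1 + x_3 - 2, x_1x_3 - 2x_1 - 4x_2 - 4, x_3^2 + 1/4x_1 - 7/6x_2 + 4/3x_3 - 7/2}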